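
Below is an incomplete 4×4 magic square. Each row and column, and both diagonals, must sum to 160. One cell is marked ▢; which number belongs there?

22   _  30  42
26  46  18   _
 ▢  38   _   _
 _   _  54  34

50

The remaining cell in row 1 is (1,2) = 160 − 94 = 66.
Using row 2: 26 + 46 + 18 + ? → (2,4) = 160 − 90 = 70.
Column 2: 66 + 46 + 38 + ? = 160, so (4,2) = 10.
Column 3 must total 160; the given cells sum to 102, so (3,3) = 58.
The remaining cell in column 4 is (3,4) = 160 − 146 = 14.
Anti-diagonal must total 160; the given cells sum to 98, so (4,1) = 62.
Row 3 must total 160; the given cells sum to 110, so (3,1) = 50.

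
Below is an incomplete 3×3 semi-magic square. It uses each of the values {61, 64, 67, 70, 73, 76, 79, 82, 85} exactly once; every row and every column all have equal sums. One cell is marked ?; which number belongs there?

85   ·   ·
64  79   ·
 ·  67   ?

The 9 entries sum to 657, so each line sums to 657/3 = 219.
Row 2 must total 219; the given cells sum to 143, so (2,3) = 76.
Column 1: 85 + 64 + ? = 219, so (3,1) = 70.
Column 2 needs 219; the known cells sum to 146, so (1,2) = 73.
Using row 1: 85 + 73 + ? → (1,3) = 219 − 158 = 61.
Row 3 needs 219; the known cells sum to 137, so (3,3) = 82.

82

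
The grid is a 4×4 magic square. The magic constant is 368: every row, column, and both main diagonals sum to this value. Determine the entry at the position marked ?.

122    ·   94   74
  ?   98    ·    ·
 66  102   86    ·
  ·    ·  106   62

70

Using row 1: 122 + 94 + 74 + ? → (1,2) = 368 − 290 = 78.
Using row 3: 66 + 102 + 86 + ? → (3,4) = 368 − 254 = 114.
The remaining cell in column 2 is (4,2) = 368 − 278 = 90.
From column 3, 368 − (94 + 86 + 106) gives (2,3) = 82.
From column 4, 368 − (74 + 114 + 62) gives (2,4) = 118.
Anti-diagonal must total 368; the given cells sum to 258, so (4,1) = 110.
Row 2 needs 368; the known cells sum to 298, so (2,1) = 70.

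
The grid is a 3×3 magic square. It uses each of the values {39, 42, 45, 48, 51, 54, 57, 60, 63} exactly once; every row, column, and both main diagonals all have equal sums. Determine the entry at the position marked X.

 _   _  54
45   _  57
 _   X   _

The 9 entries sum to 459, so each line sums to 459/3 = 153.
Row 2 must total 153; the given cells sum to 102, so (2,2) = 51.
Column 3 needs 153; the known cells sum to 111, so (3,3) = 42.
Main diagonal: 51 + 42 + ? = 153, so (1,1) = 60.
From anti-diagonal, 153 − (54 + 51) gives (3,1) = 48.
Row 1 needs 153; the known cells sum to 114, so (1,2) = 39.
Row 3 must total 153; the given cells sum to 90, so (3,2) = 63.

63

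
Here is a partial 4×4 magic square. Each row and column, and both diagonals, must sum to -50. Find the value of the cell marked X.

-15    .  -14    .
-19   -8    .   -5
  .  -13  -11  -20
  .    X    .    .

From row 2, -50 − (-19 + (-8) + (-5)) gives (2,3) = -18.
Row 3 must total -50; the given cells sum to -44, so (3,1) = -6.
Column 1 needs -50; the known cells sum to -40, so (4,1) = -10.
Column 3 must total -50; the given cells sum to -43, so (4,3) = -7.
The remaining cell in main diagonal is (4,4) = -50 − (-34) = -16.
Anti-diagonal needs -50; the known cells sum to -41, so (1,4) = -9.
The remaining cell in row 1 is (1,2) = -50 − (-38) = -12.
From row 4, -50 − (-10 + (-7) + (-16)) gives (4,2) = -17.

-17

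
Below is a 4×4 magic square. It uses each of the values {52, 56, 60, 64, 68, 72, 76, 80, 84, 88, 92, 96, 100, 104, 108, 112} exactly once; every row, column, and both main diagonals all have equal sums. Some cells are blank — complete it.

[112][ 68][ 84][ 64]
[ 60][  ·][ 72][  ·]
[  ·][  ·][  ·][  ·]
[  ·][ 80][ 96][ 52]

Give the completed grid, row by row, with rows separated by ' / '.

112 68 84 64 / 60 88 72 108 / 56 92 76 104 / 100 80 96 52

The 16 entries sum to 1312, so each line sums to 1312/4 = 328.
Row 4 needs 328; the known cells sum to 228, so (4,1) = 100.
The remaining cell in column 1 is (3,1) = 328 − 272 = 56.
Column 3 must total 328; the given cells sum to 252, so (3,3) = 76.
Main diagonal must total 328; the given cells sum to 240, so (2,2) = 88.
Anti-diagonal: 64 + 72 + 100 + ? = 328, so (3,2) = 92.
Using row 2: 60 + 88 + 72 + ? → (2,4) = 328 − 220 = 108.
Row 3 must total 328; the given cells sum to 224, so (3,4) = 104.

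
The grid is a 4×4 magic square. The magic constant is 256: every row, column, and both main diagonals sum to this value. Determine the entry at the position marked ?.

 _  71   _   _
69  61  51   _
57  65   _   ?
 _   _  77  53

From row 2, 256 − (69 + 61 + 51) gives (2,4) = 75.
Column 2 must total 256; the given cells sum to 197, so (4,2) = 59.
From row 4, 256 − (59 + 77 + 53) gives (4,1) = 67.
Using column 1: 69 + 57 + 67 + ? → (1,1) = 256 − 193 = 63.
Main diagonal needs 256; the known cells sum to 177, so (3,3) = 79.
Using anti-diagonal: 51 + 65 + 67 + ? → (1,4) = 256 − 183 = 73.
Row 1: 63 + 71 + 73 + ? = 256, so (1,3) = 49.
Using row 3: 57 + 65 + 79 + ? → (3,4) = 256 − 201 = 55.

55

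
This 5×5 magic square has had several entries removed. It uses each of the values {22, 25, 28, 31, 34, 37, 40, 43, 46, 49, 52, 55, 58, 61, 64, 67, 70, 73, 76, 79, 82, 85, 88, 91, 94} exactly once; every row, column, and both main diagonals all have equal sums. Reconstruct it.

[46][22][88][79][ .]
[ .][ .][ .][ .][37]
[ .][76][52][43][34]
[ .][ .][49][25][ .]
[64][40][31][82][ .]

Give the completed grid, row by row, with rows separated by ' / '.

The 25 entries sum to 1450, so each line sums to 1450/5 = 290.
The remaining cell in row 1 is (1,5) = 290 − 235 = 55.
The remaining cell in row 3 is (3,1) = 290 − 205 = 85.
From row 5, 290 − (64 + 40 + 31 + 82) gives (5,5) = 73.
Column 3: 88 + 52 + 49 + 31 + ? = 290, so (2,3) = 70.
Using column 4: 79 + 43 + 25 + 82 + ? → (2,4) = 290 − 229 = 61.
Column 5 must total 290; the given cells sum to 199, so (4,5) = 91.
From main diagonal, 290 − (46 + 52 + 25 + 73) gives (2,2) = 94.
Using anti-diagonal: 55 + 61 + 52 + 64 + ? → (4,2) = 290 − 232 = 58.
From row 2, 290 − (94 + 70 + 61 + 37) gives (2,1) = 28.
From row 4, 290 − (58 + 49 + 25 + 91) gives (4,1) = 67.

46 22 88 79 55 / 28 94 70 61 37 / 85 76 52 43 34 / 67 58 49 25 91 / 64 40 31 82 73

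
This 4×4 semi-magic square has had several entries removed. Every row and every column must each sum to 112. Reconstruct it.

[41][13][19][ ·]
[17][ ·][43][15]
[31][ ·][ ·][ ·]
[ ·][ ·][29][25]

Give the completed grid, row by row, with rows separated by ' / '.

41 13 19 39 / 17 37 43 15 / 31 27 21 33 / 23 35 29 25

Row 1 must total 112; the given cells sum to 73, so (1,4) = 39.
Row 2 needs 112; the known cells sum to 75, so (2,2) = 37.
Using column 1: 41 + 17 + 31 + ? → (4,1) = 112 − 89 = 23.
Column 3: 19 + 43 + 29 + ? = 112, so (3,3) = 21.
Using column 4: 39 + 15 + 25 + ? → (3,4) = 112 − 79 = 33.
From row 3, 112 − (31 + 21 + 33) gives (3,2) = 27.
Using row 4: 23 + 29 + 25 + ? → (4,2) = 112 − 77 = 35.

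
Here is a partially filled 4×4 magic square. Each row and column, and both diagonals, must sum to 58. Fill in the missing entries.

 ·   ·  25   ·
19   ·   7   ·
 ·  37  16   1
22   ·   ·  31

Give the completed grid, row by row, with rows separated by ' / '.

Row 3 needs 58; the known cells sum to 54, so (3,1) = 4.
From column 1, 58 − (19 + 4 + 22) gives (1,1) = 13.
Column 3 needs 58; the known cells sum to 48, so (4,3) = 10.
Main diagonal needs 58; the known cells sum to 60, so (2,2) = -2.
Using anti-diagonal: 7 + 37 + 22 + ? → (1,4) = 58 − 66 = -8.
Row 1: 13 + 25 + (-8) + ? = 58, so (1,2) = 28.
Row 2 needs 58; the known cells sum to 24, so (2,4) = 34.
Row 4 must total 58; the given cells sum to 63, so (4,2) = -5.

13 28 25 -8 / 19 -2 7 34 / 4 37 16 1 / 22 -5 10 31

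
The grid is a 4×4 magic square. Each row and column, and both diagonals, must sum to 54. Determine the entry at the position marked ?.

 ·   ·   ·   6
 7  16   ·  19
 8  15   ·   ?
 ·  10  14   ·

Row 2 must total 54; the given cells sum to 42, so (2,3) = 12.
From column 2, 54 − (16 + 15 + 10) gives (1,2) = 13.
Anti-diagonal needs 54; the known cells sum to 33, so (4,1) = 21.
Row 4 must total 54; the given cells sum to 45, so (4,4) = 9.
Using column 1: 7 + 8 + 21 + ? → (1,1) = 54 − 36 = 18.
Using column 4: 6 + 19 + 9 + ? → (3,4) = 54 − 34 = 20.

20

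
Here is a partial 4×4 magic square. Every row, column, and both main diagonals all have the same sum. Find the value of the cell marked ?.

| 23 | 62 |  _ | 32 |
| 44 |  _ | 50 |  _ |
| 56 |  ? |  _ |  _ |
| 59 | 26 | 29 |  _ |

41

Column 1 is complete and sums to 182; that is the magic constant.
Row 1 needs 182; the known cells sum to 117, so (1,3) = 65.
Using row 4: 59 + 26 + 29 + ? → (4,4) = 182 − 114 = 68.
Column 3 needs 182; the known cells sum to 144, so (3,3) = 38.
From main diagonal, 182 − (23 + 38 + 68) gives (2,2) = 53.
Using anti-diagonal: 32 + 50 + 59 + ? → (3,2) = 182 − 141 = 41.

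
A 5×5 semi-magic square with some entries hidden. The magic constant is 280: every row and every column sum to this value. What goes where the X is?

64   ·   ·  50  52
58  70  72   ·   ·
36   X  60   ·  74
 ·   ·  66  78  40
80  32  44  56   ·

48

The remaining cell in row 5 is (5,5) = 280 − 212 = 68.
Column 1 must total 280; the given cells sum to 238, so (4,1) = 42.
Column 3 must total 280; the given cells sum to 242, so (1,3) = 38.
Column 5: 52 + 74 + 40 + 68 + ? = 280, so (2,5) = 46.
Row 1 must total 280; the given cells sum to 204, so (1,2) = 76.
Using row 2: 58 + 70 + 72 + 46 + ? → (2,4) = 280 − 246 = 34.
Row 4 must total 280; the given cells sum to 226, so (4,2) = 54.
Column 2: 76 + 70 + 54 + 32 + ? = 280, so (3,2) = 48.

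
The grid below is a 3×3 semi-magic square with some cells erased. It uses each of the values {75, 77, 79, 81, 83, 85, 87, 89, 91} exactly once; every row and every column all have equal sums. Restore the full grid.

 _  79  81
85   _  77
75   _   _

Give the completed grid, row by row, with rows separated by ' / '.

The 9 entries sum to 747, so each line sums to 747/3 = 249.
From row 1, 249 − (79 + 81) gives (1,1) = 89.
The remaining cell in row 2 is (2,2) = 249 − 162 = 87.
Column 2 must total 249; the given cells sum to 166, so (3,2) = 83.
Using column 3: 81 + 77 + ? → (3,3) = 249 − 158 = 91.

89 79 81 / 85 87 77 / 75 83 91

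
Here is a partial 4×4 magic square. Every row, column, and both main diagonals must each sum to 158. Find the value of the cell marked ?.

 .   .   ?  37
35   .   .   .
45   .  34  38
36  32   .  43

Row 3 needs 158; the known cells sum to 117, so (3,2) = 41.
From row 4, 158 − (36 + 32 + 43) gives (4,3) = 47.
Using column 1: 35 + 45 + 36 + ? → (1,1) = 158 − 116 = 42.
Column 4: 37 + 38 + 43 + ? = 158, so (2,4) = 40.
Main diagonal: 42 + 34 + 43 + ? = 158, so (2,2) = 39.
From anti-diagonal, 158 − (37 + 41 + 36) gives (2,3) = 44.
The remaining cell in column 2 is (1,2) = 158 − 112 = 46.
Column 3 must total 158; the given cells sum to 125, so (1,3) = 33.

33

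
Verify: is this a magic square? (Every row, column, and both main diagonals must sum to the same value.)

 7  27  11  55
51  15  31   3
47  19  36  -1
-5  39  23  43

Row 1: 7 + 27 + 11 + 55 = 100.
Row 2: 51 + 15 + 31 + 3 = 100.
Row 3: 47 + 19 + 36 + (-1) = 101.
Row 4: -5 + 39 + 23 + 43 = 100.
Column 1: 7 + 51 + 47 + (-5) = 100.
Column 2: 27 + 15 + 19 + 39 = 100.
Column 3: 11 + 31 + 36 + 23 = 101.
Column 4: 55 + 3 + (-1) + 43 = 100.
Main diagonal: 7 + 15 + 36 + 43 = 101.
Anti-diagonal: 55 + 31 + 19 + (-5) = 100.

No — column 2 sums to 100 but column 3 sums to 101.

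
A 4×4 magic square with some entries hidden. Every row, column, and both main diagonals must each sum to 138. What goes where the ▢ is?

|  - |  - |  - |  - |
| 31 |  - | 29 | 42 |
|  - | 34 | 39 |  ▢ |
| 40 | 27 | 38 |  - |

28

Using row 2: 31 + 29 + 42 + ? → (2,2) = 138 − 102 = 36.
Row 4 needs 138; the known cells sum to 105, so (4,4) = 33.
Using column 2: 36 + 34 + 27 + ? → (1,2) = 138 − 97 = 41.
Using column 3: 29 + 39 + 38 + ? → (1,3) = 138 − 106 = 32.
Main diagonal: 36 + 39 + 33 + ? = 138, so (1,1) = 30.
Using anti-diagonal: 29 + 34 + 40 + ? → (1,4) = 138 − 103 = 35.
Using column 1: 30 + 31 + 40 + ? → (3,1) = 138 − 101 = 37.
Column 4: 35 + 42 + 33 + ? = 138, so (3,4) = 28.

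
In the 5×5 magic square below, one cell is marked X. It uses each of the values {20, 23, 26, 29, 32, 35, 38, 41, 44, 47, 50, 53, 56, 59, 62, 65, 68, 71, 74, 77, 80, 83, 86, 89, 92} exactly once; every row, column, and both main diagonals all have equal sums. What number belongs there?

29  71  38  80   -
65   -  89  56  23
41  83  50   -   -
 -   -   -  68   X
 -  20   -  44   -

35

The 25 entries sum to 1400, so each line sums to 1400/5 = 280.
Row 1 must total 280; the given cells sum to 218, so (1,5) = 62.
Using row 2: 65 + 89 + 56 + 23 + ? → (2,2) = 280 − 233 = 47.
From column 2, 280 − (71 + 47 + 83 + 20) gives (4,2) = 59.
Column 4: 80 + 56 + 68 + 44 + ? = 280, so (3,4) = 32.
Main diagonal needs 280; the known cells sum to 194, so (5,5) = 86.
Anti-diagonal: 62 + 56 + 50 + 59 + ? = 280, so (5,1) = 53.
The remaining cell in row 3 is (3,5) = 280 − 206 = 74.
Using row 5: 53 + 20 + 44 + 86 + ? → (5,3) = 280 − 203 = 77.
Using column 1: 29 + 65 + 41 + 53 + ? → (4,1) = 280 − 188 = 92.
From column 3, 280 − (38 + 89 + 50 + 77) gives (4,3) = 26.
From column 5, 280 − (62 + 23 + 74 + 86) gives (4,5) = 35.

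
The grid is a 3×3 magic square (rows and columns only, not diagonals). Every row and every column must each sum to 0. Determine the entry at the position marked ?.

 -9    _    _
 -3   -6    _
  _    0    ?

-12

Using row 2: -3 + (-6) + ? → (2,3) = 0 − (-9) = 9.
Column 1: -9 + (-3) + ? = 0, so (3,1) = 12.
Column 2 must total 0; the given cells sum to -6, so (1,2) = 6.
The remaining cell in row 1 is (1,3) = 0 − (-3) = 3.
Using row 3: 12 + 0 + ? → (3,3) = 0 − 12 = -12.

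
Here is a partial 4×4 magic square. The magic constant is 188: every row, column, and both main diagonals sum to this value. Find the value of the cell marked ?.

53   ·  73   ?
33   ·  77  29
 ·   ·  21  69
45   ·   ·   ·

From row 2, 188 − (33 + 77 + 29) gives (2,2) = 49.
Column 1 needs 188; the known cells sum to 131, so (3,1) = 57.
Column 3: 73 + 77 + 21 + ? = 188, so (4,3) = 17.
Main diagonal must total 188; the given cells sum to 123, so (4,4) = 65.
The remaining cell in row 3 is (3,2) = 188 − 147 = 41.
Row 4 must total 188; the given cells sum to 127, so (4,2) = 61.
From column 2, 188 − (49 + 41 + 61) gives (1,2) = 37.
Using column 4: 29 + 69 + 65 + ? → (1,4) = 188 − 163 = 25.

25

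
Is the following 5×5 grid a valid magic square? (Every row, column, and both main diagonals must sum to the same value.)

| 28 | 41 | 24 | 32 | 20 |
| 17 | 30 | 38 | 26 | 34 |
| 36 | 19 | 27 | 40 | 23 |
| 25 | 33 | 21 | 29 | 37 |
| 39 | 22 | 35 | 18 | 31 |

Yes

Row 1: 28 + 41 + 24 + 32 + 20 = 145.
Row 2: 17 + 30 + 38 + 26 + 34 = 145.
Row 3: 36 + 19 + 27 + 40 + 23 = 145.
Row 4: 25 + 33 + 21 + 29 + 37 = 145.
Row 5: 39 + 22 + 35 + 18 + 31 = 145.
Column 1: 28 + 17 + 36 + 25 + 39 = 145.
Column 2: 41 + 30 + 19 + 33 + 22 = 145.
Column 3: 24 + 38 + 27 + 21 + 35 = 145.
Column 4: 32 + 26 + 40 + 29 + 18 = 145.
Column 5: 20 + 34 + 23 + 37 + 31 = 145.
Main diagonal: 28 + 30 + 27 + 29 + 31 = 145.
Anti-diagonal: 20 + 26 + 27 + 33 + 39 = 145.
All lines sum to 145.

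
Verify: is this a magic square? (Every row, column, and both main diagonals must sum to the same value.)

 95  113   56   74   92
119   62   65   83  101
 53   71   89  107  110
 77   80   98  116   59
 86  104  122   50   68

Yes

Row 1: 95 + 113 + 56 + 74 + 92 = 430.
Row 2: 119 + 62 + 65 + 83 + 101 = 430.
Row 3: 53 + 71 + 89 + 107 + 110 = 430.
Row 4: 77 + 80 + 98 + 116 + 59 = 430.
Row 5: 86 + 104 + 122 + 50 + 68 = 430.
Column 1: 95 + 119 + 53 + 77 + 86 = 430.
Column 2: 113 + 62 + 71 + 80 + 104 = 430.
Column 3: 56 + 65 + 89 + 98 + 122 = 430.
Column 4: 74 + 83 + 107 + 116 + 50 = 430.
Column 5: 92 + 101 + 110 + 59 + 68 = 430.
Main diagonal: 95 + 62 + 89 + 116 + 68 = 430.
Anti-diagonal: 92 + 83 + 89 + 80 + 86 = 430.
All lines sum to 430.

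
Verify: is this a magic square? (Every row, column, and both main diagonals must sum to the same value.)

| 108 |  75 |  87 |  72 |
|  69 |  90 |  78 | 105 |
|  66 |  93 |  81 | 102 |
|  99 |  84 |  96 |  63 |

Row 1: 108 + 75 + 87 + 72 = 342.
Row 2: 69 + 90 + 78 + 105 = 342.
Row 3: 66 + 93 + 81 + 102 = 342.
Row 4: 99 + 84 + 96 + 63 = 342.
Column 1: 108 + 69 + 66 + 99 = 342.
Column 2: 75 + 90 + 93 + 84 = 342.
Column 3: 87 + 78 + 81 + 96 = 342.
Column 4: 72 + 105 + 102 + 63 = 342.
Main diagonal: 108 + 90 + 81 + 63 = 342.
Anti-diagonal: 72 + 78 + 93 + 99 = 342.
All lines sum to 342.

Yes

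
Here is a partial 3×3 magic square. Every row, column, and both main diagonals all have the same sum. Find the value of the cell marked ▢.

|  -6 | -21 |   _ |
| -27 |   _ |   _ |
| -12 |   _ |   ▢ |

-24

Column 1 is complete and sums to -45; that is the magic constant.
The remaining cell in row 1 is (1,3) = -45 − (-27) = -18.
Anti-diagonal needs -45; the known cells sum to -30, so (2,2) = -15.
Row 2: -27 + (-15) + ? = -45, so (2,3) = -3.
From column 2, -45 − (-21 + (-15)) gives (3,2) = -9.
Column 3: -18 + (-3) + ? = -45, so (3,3) = -24.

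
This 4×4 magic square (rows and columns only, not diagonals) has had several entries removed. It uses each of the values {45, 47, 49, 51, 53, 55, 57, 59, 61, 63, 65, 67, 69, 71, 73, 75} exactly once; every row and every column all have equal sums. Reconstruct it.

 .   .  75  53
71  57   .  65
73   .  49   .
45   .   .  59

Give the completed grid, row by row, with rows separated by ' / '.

51 61 75 53 / 71 57 47 65 / 73 55 49 63 / 45 67 69 59

The 16 entries sum to 960, so each line sums to 960/4 = 240.
The remaining cell in row 2 is (2,3) = 240 − 193 = 47.
From column 1, 240 − (71 + 73 + 45) gives (1,1) = 51.
Column 3 must total 240; the given cells sum to 171, so (4,3) = 69.
Using column 4: 53 + 65 + 59 + ? → (3,4) = 240 − 177 = 63.
Row 1 needs 240; the known cells sum to 179, so (1,2) = 61.
From row 3, 240 − (73 + 49 + 63) gives (3,2) = 55.
Using row 4: 45 + 69 + 59 + ? → (4,2) = 240 − 173 = 67.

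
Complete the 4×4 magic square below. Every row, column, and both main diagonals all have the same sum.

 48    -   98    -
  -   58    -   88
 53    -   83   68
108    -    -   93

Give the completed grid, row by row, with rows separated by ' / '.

48 103 98 33 / 73 58 63 88 / 53 78 83 68 / 108 43 38 93

Main diagonal is already complete: 48 + 58 + 83 + 93 = 282, so that is the magic constant.
Row 3 must total 282; the given cells sum to 204, so (3,2) = 78.
From column 1, 282 − (48 + 53 + 108) gives (2,1) = 73.
Column 4 needs 282; the known cells sum to 249, so (1,4) = 33.
The remaining cell in anti-diagonal is (2,3) = 282 − 219 = 63.
Row 1: 48 + 98 + 33 + ? = 282, so (1,2) = 103.
Column 2: 103 + 58 + 78 + ? = 282, so (4,2) = 43.
Column 3 must total 282; the given cells sum to 244, so (4,3) = 38.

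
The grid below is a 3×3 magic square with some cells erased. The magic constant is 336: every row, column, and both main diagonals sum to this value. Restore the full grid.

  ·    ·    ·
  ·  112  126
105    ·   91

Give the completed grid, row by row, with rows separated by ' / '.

133 84 119 / 98 112 126 / 105 140 91

Row 2 needs 336; the known cells sum to 238, so (2,1) = 98.
Row 3: 105 + 91 + ? = 336, so (3,2) = 140.
Column 1 needs 336; the known cells sum to 203, so (1,1) = 133.
Column 2 must total 336; the given cells sum to 252, so (1,2) = 84.
Column 3: 126 + 91 + ? = 336, so (1,3) = 119.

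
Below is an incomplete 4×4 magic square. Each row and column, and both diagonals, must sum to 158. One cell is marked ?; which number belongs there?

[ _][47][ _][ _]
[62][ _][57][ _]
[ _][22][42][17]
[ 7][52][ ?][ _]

From row 3, 158 − (22 + 42 + 17) gives (3,1) = 77.
Column 1 must total 158; the given cells sum to 146, so (1,1) = 12.
From column 2, 158 − (47 + 22 + 52) gives (2,2) = 37.
Main diagonal needs 158; the known cells sum to 91, so (4,4) = 67.
Anti-diagonal: 57 + 22 + 7 + ? = 158, so (1,4) = 72.
Using row 1: 12 + 47 + 72 + ? → (1,3) = 158 − 131 = 27.
Row 2 must total 158; the given cells sum to 156, so (2,4) = 2.
The remaining cell in row 4 is (4,3) = 158 − 126 = 32.

32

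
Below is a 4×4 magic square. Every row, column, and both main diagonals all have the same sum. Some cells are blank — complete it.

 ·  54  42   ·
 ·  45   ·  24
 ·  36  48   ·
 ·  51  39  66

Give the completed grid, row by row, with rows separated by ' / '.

27 54 42 63 / 60 45 57 24 / 69 36 48 33 / 30 51 39 66

Column 2 is already complete: 54 + 45 + 36 + 51 = 186, so that is the magic constant.
Row 4 needs 186; the known cells sum to 156, so (4,1) = 30.
The remaining cell in column 3 is (2,3) = 186 − 129 = 57.
Main diagonal needs 186; the known cells sum to 159, so (1,1) = 27.
Anti-diagonal: 57 + 36 + 30 + ? = 186, so (1,4) = 63.
Row 2: 45 + 57 + 24 + ? = 186, so (2,1) = 60.
Column 1 must total 186; the given cells sum to 117, so (3,1) = 69.
Column 4 needs 186; the known cells sum to 153, so (3,4) = 33.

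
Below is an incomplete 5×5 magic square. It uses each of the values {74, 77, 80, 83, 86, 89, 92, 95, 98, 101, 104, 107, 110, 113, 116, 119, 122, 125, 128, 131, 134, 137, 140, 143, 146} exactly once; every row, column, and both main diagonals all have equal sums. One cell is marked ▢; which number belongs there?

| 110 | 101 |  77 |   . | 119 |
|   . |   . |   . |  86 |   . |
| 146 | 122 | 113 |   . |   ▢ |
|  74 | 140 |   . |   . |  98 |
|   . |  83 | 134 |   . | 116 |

80

The 25 entries sum to 2750, so each line sums to 2750/5 = 550.
From row 1, 550 − (110 + 101 + 77 + 119) gives (1,4) = 143.
Column 2: 101 + 122 + 140 + 83 + ? = 550, so (2,2) = 104.
The remaining cell in main diagonal is (4,4) = 550 − 443 = 107.
Anti-diagonal must total 550; the given cells sum to 458, so (5,1) = 92.
Row 4 needs 550; the known cells sum to 419, so (4,3) = 131.
From row 5, 550 − (92 + 83 + 134 + 116) gives (5,4) = 125.
Column 1 must total 550; the given cells sum to 422, so (2,1) = 128.
From column 3, 550 − (77 + 113 + 131 + 134) gives (2,3) = 95.
Column 4 must total 550; the given cells sum to 461, so (3,4) = 89.
Using row 2: 128 + 104 + 95 + 86 + ? → (2,5) = 550 − 413 = 137.
The remaining cell in row 3 is (3,5) = 550 − 470 = 80.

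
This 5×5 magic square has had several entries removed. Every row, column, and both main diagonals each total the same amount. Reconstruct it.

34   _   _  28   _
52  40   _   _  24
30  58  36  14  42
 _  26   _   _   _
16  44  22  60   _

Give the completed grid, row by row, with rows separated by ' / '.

34 12 50 28 56 / 52 40 18 46 24 / 30 58 36 14 42 / 48 26 54 32 20 / 16 44 22 60 38

Row 3 is already complete: 30 + 58 + 36 + 14 + 42 = 180, so that is the magic constant.
Using row 5: 16 + 44 + 22 + 60 + ? → (5,5) = 180 − 142 = 38.
Column 1 must total 180; the given cells sum to 132, so (4,1) = 48.
Using column 2: 40 + 58 + 26 + 44 + ? → (1,2) = 180 − 168 = 12.
Using main diagonal: 34 + 40 + 36 + 38 + ? → (4,4) = 180 − 148 = 32.
Column 4: 28 + 14 + 32 + 60 + ? = 180, so (2,4) = 46.
The remaining cell in anti-diagonal is (1,5) = 180 − 124 = 56.
Row 1 must total 180; the given cells sum to 130, so (1,3) = 50.
Row 2 needs 180; the known cells sum to 162, so (2,3) = 18.
Using column 3: 50 + 18 + 36 + 22 + ? → (4,3) = 180 − 126 = 54.
The remaining cell in column 5 is (4,5) = 180 − 160 = 20.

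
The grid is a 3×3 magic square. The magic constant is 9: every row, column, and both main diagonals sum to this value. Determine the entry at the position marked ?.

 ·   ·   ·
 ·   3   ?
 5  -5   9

-1

Using column 2: 3 + (-5) + ? → (1,2) = 9 − (-2) = 11.
The remaining cell in main diagonal is (1,1) = 9 − 12 = -3.
Anti-diagonal must total 9; the given cells sum to 8, so (1,3) = 1.
Using column 1: -3 + 5 + ? → (2,1) = 9 − 2 = 7.
Column 3 needs 9; the known cells sum to 10, so (2,3) = -1.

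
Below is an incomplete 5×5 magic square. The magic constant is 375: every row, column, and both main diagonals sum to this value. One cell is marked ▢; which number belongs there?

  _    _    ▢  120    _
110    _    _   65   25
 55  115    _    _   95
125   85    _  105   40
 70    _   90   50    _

Row 4 must total 375; the given cells sum to 355, so (4,3) = 20.
Column 1: 110 + 55 + 125 + 70 + ? = 375, so (1,1) = 15.
Column 4: 120 + 65 + 105 + 50 + ? = 375, so (3,4) = 35.
Using row 3: 55 + 115 + 35 + 95 + ? → (3,3) = 375 − 300 = 75.
From anti-diagonal, 375 − (65 + 75 + 85 + 70) gives (1,5) = 80.
The remaining cell in column 5 is (5,5) = 375 − 240 = 135.
From main diagonal, 375 − (15 + 75 + 105 + 135) gives (2,2) = 45.
From row 2, 375 − (110 + 45 + 65 + 25) gives (2,3) = 130.
Row 5 needs 375; the known cells sum to 345, so (5,2) = 30.
From column 2, 375 − (45 + 115 + 85 + 30) gives (1,2) = 100.
Using column 3: 130 + 75 + 20 + 90 + ? → (1,3) = 375 − 315 = 60.

60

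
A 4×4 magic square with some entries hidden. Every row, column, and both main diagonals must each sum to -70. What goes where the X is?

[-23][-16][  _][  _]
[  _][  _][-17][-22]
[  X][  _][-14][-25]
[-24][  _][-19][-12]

-13

Row 4 needs -70; the known cells sum to -55, so (4,2) = -15.
The remaining cell in column 3 is (1,3) = -70 − (-50) = -20.
From column 4, -70 − (-22 + (-25) + (-12)) gives (1,4) = -11.
Main diagonal must total -70; the given cells sum to -49, so (2,2) = -21.
Anti-diagonal: -11 + (-17) + (-24) + ? = -70, so (3,2) = -18.
Row 2: -21 + (-17) + (-22) + ? = -70, so (2,1) = -10.
The remaining cell in row 3 is (3,1) = -70 − (-57) = -13.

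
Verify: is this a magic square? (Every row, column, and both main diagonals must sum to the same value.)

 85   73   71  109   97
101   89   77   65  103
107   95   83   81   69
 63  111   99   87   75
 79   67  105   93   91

Row 1: 85 + 73 + 71 + 109 + 97 = 435.
Row 2: 101 + 89 + 77 + 65 + 103 = 435.
Row 3: 107 + 95 + 83 + 81 + 69 = 435.
Row 4: 63 + 111 + 99 + 87 + 75 = 435.
Row 5: 79 + 67 + 105 + 93 + 91 = 435.
Column 1: 85 + 101 + 107 + 63 + 79 = 435.
Column 2: 73 + 89 + 95 + 111 + 67 = 435.
Column 3: 71 + 77 + 83 + 99 + 105 = 435.
Column 4: 109 + 65 + 81 + 87 + 93 = 435.
Column 5: 97 + 103 + 69 + 75 + 91 = 435.
Main diagonal: 85 + 89 + 83 + 87 + 91 = 435.
Anti-diagonal: 97 + 65 + 83 + 111 + 79 = 435.
All lines sum to 435.

Yes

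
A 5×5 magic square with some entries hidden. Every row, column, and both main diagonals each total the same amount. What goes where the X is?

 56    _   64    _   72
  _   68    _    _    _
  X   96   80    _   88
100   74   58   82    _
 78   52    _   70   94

62

Main diagonal is complete and sums to 380; that is the magic constant.
From row 4, 380 − (100 + 74 + 58 + 82) gives (4,5) = 66.
Row 5 needs 380; the known cells sum to 294, so (5,3) = 86.
Using column 2: 68 + 96 + 74 + 52 + ? → (1,2) = 380 − 290 = 90.
Column 3: 64 + 80 + 58 + 86 + ? = 380, so (2,3) = 92.
The remaining cell in column 5 is (2,5) = 380 − 320 = 60.
Anti-diagonal: 72 + 80 + 74 + 78 + ? = 380, so (2,4) = 76.
From row 1, 380 − (56 + 90 + 64 + 72) gives (1,4) = 98.
Row 2 must total 380; the given cells sum to 296, so (2,1) = 84.
Column 1: 56 + 84 + 100 + 78 + ? = 380, so (3,1) = 62.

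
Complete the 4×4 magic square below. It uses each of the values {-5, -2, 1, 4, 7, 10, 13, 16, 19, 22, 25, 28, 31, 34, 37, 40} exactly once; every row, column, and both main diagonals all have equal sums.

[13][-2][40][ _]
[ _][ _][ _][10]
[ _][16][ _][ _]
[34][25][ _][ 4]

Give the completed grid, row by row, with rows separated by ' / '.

13 -2 40 19 / 28 31 1 10 / -5 16 22 37 / 34 25 7 4

The 16 entries sum to 280, so each line sums to 280/4 = 70.
The remaining cell in row 1 is (1,4) = 70 − 51 = 19.
Row 4 needs 70; the known cells sum to 63, so (4,3) = 7.
From column 2, 70 − (-2 + 16 + 25) gives (2,2) = 31.
Column 4: 19 + 10 + 4 + ? = 70, so (3,4) = 37.
Main diagonal: 13 + 31 + 4 + ? = 70, so (3,3) = 22.
Anti-diagonal must total 70; the given cells sum to 69, so (2,3) = 1.
Using row 2: 31 + 1 + 10 + ? → (2,1) = 70 − 42 = 28.
Using row 3: 16 + 22 + 37 + ? → (3,1) = 70 − 75 = -5.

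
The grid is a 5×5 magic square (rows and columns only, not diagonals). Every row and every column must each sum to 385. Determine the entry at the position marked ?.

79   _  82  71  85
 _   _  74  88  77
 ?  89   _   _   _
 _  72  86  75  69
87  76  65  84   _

From row 1, 385 − (79 + 82 + 71 + 85) gives (1,2) = 68.
Using row 4: 72 + 86 + 75 + 69 + ? → (4,1) = 385 − 302 = 83.
Using row 5: 87 + 76 + 65 + 84 + ? → (5,5) = 385 − 312 = 73.
Using column 2: 68 + 89 + 72 + 76 + ? → (2,2) = 385 − 305 = 80.
From column 3, 385 − (82 + 74 + 86 + 65) gives (3,3) = 78.
Using column 4: 71 + 88 + 75 + 84 + ? → (3,4) = 385 − 318 = 67.
Column 5 needs 385; the known cells sum to 304, so (3,5) = 81.
The remaining cell in row 2 is (2,1) = 385 − 319 = 66.
Row 3: 89 + 78 + 67 + 81 + ? = 385, so (3,1) = 70.

70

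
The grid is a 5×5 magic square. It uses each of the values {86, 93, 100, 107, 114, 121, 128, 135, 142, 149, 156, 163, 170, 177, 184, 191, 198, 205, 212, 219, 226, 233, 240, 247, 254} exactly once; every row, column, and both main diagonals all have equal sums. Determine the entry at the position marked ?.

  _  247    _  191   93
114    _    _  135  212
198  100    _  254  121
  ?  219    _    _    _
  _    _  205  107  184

The 25 entries sum to 4250, so each line sums to 4250/5 = 850.
The remaining cell in row 3 is (3,3) = 850 − 673 = 177.
Column 4: 191 + 135 + 254 + 107 + ? = 850, so (4,4) = 163.
Using column 5: 93 + 212 + 121 + 184 + ? → (4,5) = 850 − 610 = 240.
Using anti-diagonal: 93 + 135 + 177 + 219 + ? → (5,1) = 850 − 624 = 226.
Row 5 must total 850; the given cells sum to 722, so (5,2) = 128.
The remaining cell in column 2 is (2,2) = 850 − 694 = 156.
Main diagonal: 156 + 177 + 163 + 184 + ? = 850, so (1,1) = 170.
Using row 1: 170 + 247 + 191 + 93 + ? → (1,3) = 850 − 701 = 149.
The remaining cell in row 2 is (2,3) = 850 − 617 = 233.
The remaining cell in column 1 is (4,1) = 850 − 708 = 142.

142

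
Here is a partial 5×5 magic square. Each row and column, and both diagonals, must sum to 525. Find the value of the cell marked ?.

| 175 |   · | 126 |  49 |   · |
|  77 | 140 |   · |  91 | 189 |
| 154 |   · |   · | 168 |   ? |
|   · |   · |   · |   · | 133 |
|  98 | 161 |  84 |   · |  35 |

Row 2 must total 525; the given cells sum to 497, so (2,3) = 28.
From row 5, 525 − (98 + 161 + 84 + 35) gives (5,4) = 147.
Column 1 needs 525; the known cells sum to 504, so (4,1) = 21.
Column 4: 49 + 91 + 168 + 147 + ? = 525, so (4,4) = 70.
Main diagonal must total 525; the given cells sum to 420, so (3,3) = 105.
Column 3 needs 525; the known cells sum to 343, so (4,3) = 182.
Using row 4: 21 + 182 + 70 + 133 + ? → (4,2) = 525 − 406 = 119.
The remaining cell in anti-diagonal is (1,5) = 525 − 413 = 112.
Row 1: 175 + 126 + 49 + 112 + ? = 525, so (1,2) = 63.
Using column 2: 63 + 140 + 119 + 161 + ? → (3,2) = 525 − 483 = 42.
Using column 5: 112 + 189 + 133 + 35 + ? → (3,5) = 525 − 469 = 56.

56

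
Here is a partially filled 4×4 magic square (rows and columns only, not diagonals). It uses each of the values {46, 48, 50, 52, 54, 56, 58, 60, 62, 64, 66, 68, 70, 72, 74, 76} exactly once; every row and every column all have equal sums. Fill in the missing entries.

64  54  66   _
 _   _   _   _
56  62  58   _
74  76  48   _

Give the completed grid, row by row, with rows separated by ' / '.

64 54 66 60 / 50 52 72 70 / 56 62 58 68 / 74 76 48 46

The 16 entries sum to 976, so each line sums to 976/4 = 244.
Row 1: 64 + 54 + 66 + ? = 244, so (1,4) = 60.
Using row 3: 56 + 62 + 58 + ? → (3,4) = 244 − 176 = 68.
From row 4, 244 − (74 + 76 + 48) gives (4,4) = 46.
The remaining cell in column 1 is (2,1) = 244 − 194 = 50.
The remaining cell in column 2 is (2,2) = 244 − 192 = 52.
From column 3, 244 − (66 + 58 + 48) gives (2,3) = 72.
Using column 4: 60 + 68 + 46 + ? → (2,4) = 244 − 174 = 70.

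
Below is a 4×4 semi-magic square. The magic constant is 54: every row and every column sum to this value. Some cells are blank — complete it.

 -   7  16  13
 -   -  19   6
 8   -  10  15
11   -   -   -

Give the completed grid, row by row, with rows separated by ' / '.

The remaining cell in row 1 is (1,1) = 54 − 36 = 18.
Row 3 must total 54; the given cells sum to 33, so (3,2) = 21.
From column 1, 54 − (18 + 8 + 11) gives (2,1) = 17.
Column 3: 16 + 19 + 10 + ? = 54, so (4,3) = 9.
Column 4: 13 + 6 + 15 + ? = 54, so (4,4) = 20.
Row 2: 17 + 19 + 6 + ? = 54, so (2,2) = 12.
Row 4 needs 54; the known cells sum to 40, so (4,2) = 14.

18 7 16 13 / 17 12 19 6 / 8 21 10 15 / 11 14 9 20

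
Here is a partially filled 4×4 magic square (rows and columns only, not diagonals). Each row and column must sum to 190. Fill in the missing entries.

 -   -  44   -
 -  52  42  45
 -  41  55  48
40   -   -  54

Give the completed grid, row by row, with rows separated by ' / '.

The remaining cell in row 2 is (2,1) = 190 − 139 = 51.
Using row 3: 41 + 55 + 48 + ? → (3,1) = 190 − 144 = 46.
Column 1 must total 190; the given cells sum to 137, so (1,1) = 53.
The remaining cell in column 3 is (4,3) = 190 − 141 = 49.
Column 4: 45 + 48 + 54 + ? = 190, so (1,4) = 43.
Row 1 needs 190; the known cells sum to 140, so (1,2) = 50.
Row 4: 40 + 49 + 54 + ? = 190, so (4,2) = 47.

53 50 44 43 / 51 52 42 45 / 46 41 55 48 / 40 47 49 54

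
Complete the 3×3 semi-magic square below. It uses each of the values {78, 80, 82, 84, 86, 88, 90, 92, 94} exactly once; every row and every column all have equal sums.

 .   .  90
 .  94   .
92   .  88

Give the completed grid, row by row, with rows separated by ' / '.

The 9 entries sum to 774, so each line sums to 774/3 = 258.
Row 3 needs 258; the known cells sum to 180, so (3,2) = 78.
Using column 2: 94 + 78 + ? → (1,2) = 258 − 172 = 86.
Column 3: 90 + 88 + ? = 258, so (2,3) = 80.
From row 1, 258 − (86 + 90) gives (1,1) = 82.
From row 2, 258 − (94 + 80) gives (2,1) = 84.

82 86 90 / 84 94 80 / 92 78 88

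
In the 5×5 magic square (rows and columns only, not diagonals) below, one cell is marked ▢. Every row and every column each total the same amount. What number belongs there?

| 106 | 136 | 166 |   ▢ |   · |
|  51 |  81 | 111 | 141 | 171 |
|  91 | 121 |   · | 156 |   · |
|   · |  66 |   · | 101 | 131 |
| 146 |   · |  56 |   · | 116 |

71

Row 2 is complete and sums to 555; that is the magic constant.
Column 1 needs 555; the known cells sum to 394, so (4,1) = 161.
From column 2, 555 − (136 + 81 + 121 + 66) gives (5,2) = 151.
Using row 4: 161 + 66 + 101 + 131 + ? → (4,3) = 555 − 459 = 96.
Row 5 must total 555; the given cells sum to 469, so (5,4) = 86.
From column 3, 555 − (166 + 111 + 96 + 56) gives (3,3) = 126.
Column 4: 141 + 156 + 101 + 86 + ? = 555, so (1,4) = 71.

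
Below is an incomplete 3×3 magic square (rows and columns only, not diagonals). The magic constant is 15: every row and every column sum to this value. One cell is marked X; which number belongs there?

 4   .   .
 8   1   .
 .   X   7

5

Using row 2: 8 + 1 + ? → (2,3) = 15 − 9 = 6.
Using column 1: 4 + 8 + ? → (3,1) = 15 − 12 = 3.
The remaining cell in column 3 is (1,3) = 15 − 13 = 2.
The remaining cell in row 1 is (1,2) = 15 − 6 = 9.
From row 3, 15 − (3 + 7) gives (3,2) = 5.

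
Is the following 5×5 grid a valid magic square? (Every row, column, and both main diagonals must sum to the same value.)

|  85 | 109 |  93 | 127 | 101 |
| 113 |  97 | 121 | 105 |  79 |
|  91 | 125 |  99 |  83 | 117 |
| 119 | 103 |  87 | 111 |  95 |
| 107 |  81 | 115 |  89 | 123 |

Row 1: 85 + 109 + 93 + 127 + 101 = 515.
Row 2: 113 + 97 + 121 + 105 + 79 = 515.
Row 3: 91 + 125 + 99 + 83 + 117 = 515.
Row 4: 119 + 103 + 87 + 111 + 95 = 515.
Row 5: 107 + 81 + 115 + 89 + 123 = 515.
Column 1: 85 + 113 + 91 + 119 + 107 = 515.
Column 2: 109 + 97 + 125 + 103 + 81 = 515.
Column 3: 93 + 121 + 99 + 87 + 115 = 515.
Column 4: 127 + 105 + 83 + 111 + 89 = 515.
Column 5: 101 + 79 + 117 + 95 + 123 = 515.
Main diagonal: 85 + 97 + 99 + 111 + 123 = 515.
Anti-diagonal: 101 + 105 + 99 + 103 + 107 = 515.
All lines sum to 515.

Yes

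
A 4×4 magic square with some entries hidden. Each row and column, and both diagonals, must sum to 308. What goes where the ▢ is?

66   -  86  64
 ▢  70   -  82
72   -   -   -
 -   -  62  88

Row 1 needs 308; the known cells sum to 216, so (1,2) = 92.
The remaining cell in column 4 is (3,4) = 308 − 234 = 74.
From main diagonal, 308 − (66 + 70 + 88) gives (3,3) = 84.
Row 3 must total 308; the given cells sum to 230, so (3,2) = 78.
Column 2 must total 308; the given cells sum to 240, so (4,2) = 68.
Using column 3: 86 + 84 + 62 + ? → (2,3) = 308 − 232 = 76.
Anti-diagonal: 64 + 76 + 78 + ? = 308, so (4,1) = 90.
Using row 2: 70 + 76 + 82 + ? → (2,1) = 308 − 228 = 80.

80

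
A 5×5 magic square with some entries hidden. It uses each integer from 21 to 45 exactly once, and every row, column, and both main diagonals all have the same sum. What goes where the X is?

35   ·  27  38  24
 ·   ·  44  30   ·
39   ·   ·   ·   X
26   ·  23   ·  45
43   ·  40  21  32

28

The entries are 21 through 45, which sum to 825, so each line sums to 825/5 = 165.
Using row 1: 35 + 27 + 38 + 24 + ? → (1,2) = 165 − 124 = 41.
Row 5 must total 165; the given cells sum to 136, so (5,2) = 29.
Column 1 must total 165; the given cells sum to 143, so (2,1) = 22.
Column 3: 27 + 44 + 23 + 40 + ? = 165, so (3,3) = 31.
Anti-diagonal: 24 + 30 + 31 + 43 + ? = 165, so (4,2) = 37.
From row 4, 165 − (26 + 37 + 23 + 45) gives (4,4) = 34.
The remaining cell in column 4 is (3,4) = 165 − 123 = 42.
Main diagonal: 35 + 31 + 34 + 32 + ? = 165, so (2,2) = 33.
The remaining cell in row 2 is (2,5) = 165 − 129 = 36.
Using column 2: 41 + 33 + 37 + 29 + ? → (3,2) = 165 − 140 = 25.
Using column 5: 24 + 36 + 45 + 32 + ? → (3,5) = 165 − 137 = 28.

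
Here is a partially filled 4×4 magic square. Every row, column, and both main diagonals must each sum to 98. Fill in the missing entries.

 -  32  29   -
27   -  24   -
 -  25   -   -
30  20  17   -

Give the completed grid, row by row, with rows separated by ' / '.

18 32 29 19 / 27 21 24 26 / 23 25 28 22 / 30 20 17 31

Row 4 must total 98; the given cells sum to 67, so (4,4) = 31.
Using column 2: 32 + 25 + 20 + ? → (2,2) = 98 − 77 = 21.
The remaining cell in column 3 is (3,3) = 98 − 70 = 28.
Main diagonal needs 98; the known cells sum to 80, so (1,1) = 18.
Using anti-diagonal: 24 + 25 + 30 + ? → (1,4) = 98 − 79 = 19.
Row 2 must total 98; the given cells sum to 72, so (2,4) = 26.
Using column 1: 18 + 27 + 30 + ? → (3,1) = 98 − 75 = 23.
Using column 4: 19 + 26 + 31 + ? → (3,4) = 98 − 76 = 22.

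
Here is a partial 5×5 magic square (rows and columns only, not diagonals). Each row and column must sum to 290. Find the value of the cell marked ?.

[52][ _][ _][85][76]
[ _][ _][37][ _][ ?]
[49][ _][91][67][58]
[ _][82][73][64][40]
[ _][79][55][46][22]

Row 3 must total 290; the given cells sum to 265, so (3,2) = 25.
From row 4, 290 − (82 + 73 + 64 + 40) gives (4,1) = 31.
Using row 5: 79 + 55 + 46 + 22 + ? → (5,1) = 290 − 202 = 88.
The remaining cell in column 1 is (2,1) = 290 − 220 = 70.
Column 3 needs 290; the known cells sum to 256, so (1,3) = 34.
Using column 4: 85 + 67 + 64 + 46 + ? → (2,4) = 290 − 262 = 28.
Column 5 must total 290; the given cells sum to 196, so (2,5) = 94.

94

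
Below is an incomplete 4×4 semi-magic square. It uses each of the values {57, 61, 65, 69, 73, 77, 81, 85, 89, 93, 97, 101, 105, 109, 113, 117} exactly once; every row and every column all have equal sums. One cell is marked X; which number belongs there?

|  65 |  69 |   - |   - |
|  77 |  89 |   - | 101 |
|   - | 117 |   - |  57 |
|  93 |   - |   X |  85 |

97

The 16 entries sum to 1392, so each line sums to 1392/4 = 348.
Row 2 must total 348; the given cells sum to 267, so (2,3) = 81.
From column 1, 348 − (65 + 77 + 93) gives (3,1) = 113.
Using column 2: 69 + 89 + 117 + ? → (4,2) = 348 − 275 = 73.
Column 4: 101 + 57 + 85 + ? = 348, so (1,4) = 105.
Using row 1: 65 + 69 + 105 + ? → (1,3) = 348 − 239 = 109.
Row 3: 113 + 117 + 57 + ? = 348, so (3,3) = 61.
Row 4 must total 348; the given cells sum to 251, so (4,3) = 97.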